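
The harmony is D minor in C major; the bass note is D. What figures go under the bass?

no figures

D is the root of D minor, so the chord is in root position.
A triad in root position is figured 5/3, conventionally abbreviated (no figures — root-position triad).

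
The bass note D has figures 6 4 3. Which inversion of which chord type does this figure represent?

Intervals of 6/4/3 above the bass form a seventh chord; the bass is the fifth, so this is second inversion.

seventh chord, second inversion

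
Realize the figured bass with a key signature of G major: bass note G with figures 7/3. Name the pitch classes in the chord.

G, B, D, F#

The written figures 7/3 are shorthand for 7/5/3: the 5 is implied.
A third above G in this key is B.
A fifth above G in this key is D.
A seventh above G in this key is F#.
Together with the bass G, this spells G major seventh in root position.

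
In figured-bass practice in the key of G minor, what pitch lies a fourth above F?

Counting 3 letter steps above F lands on B; in G minor, that letter is Bb.

Bb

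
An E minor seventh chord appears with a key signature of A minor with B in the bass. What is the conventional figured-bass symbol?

4/3

B is the fifth of E minor seventh, so the chord is in second inversion.
A seventh chord in second inversion is figured 6/4/3, conventionally abbreviated 4/3.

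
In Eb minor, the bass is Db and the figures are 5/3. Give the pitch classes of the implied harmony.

Db, F, Ab

A third above Db in this key is F.
A fifth above Db in this key is Ab.
Together with the bass Db, this spells Db major in root position.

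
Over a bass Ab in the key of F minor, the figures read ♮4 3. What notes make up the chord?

Ab, C, D, F

The written figures ♮4 3 are shorthand for 6/4/3: the 6 is implied.
A third above Ab in this key is C.
A fourth above Ab in this key is Db, made natural (D) by the ♮ figure.
A sixth above Ab in this key is F.
Together with the bass Ab, this spells D half-diminished seventh in second inversion.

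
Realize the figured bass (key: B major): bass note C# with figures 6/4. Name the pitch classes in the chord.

A fourth above C# in this key is F#.
A sixth above C# in this key is A#.
Together with the bass C#, this spells F# major in second inversion.

C#, F#, A#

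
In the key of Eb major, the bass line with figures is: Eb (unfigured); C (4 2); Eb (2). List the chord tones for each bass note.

Eb (5/3): Eb, G, Bb.
C (6/4/2): C, D, F, Ab.
Eb (6/4/2): Eb, F, Ab, C.

Eb, G, Bb | C, D, F, Ab | Eb, F, Ab, C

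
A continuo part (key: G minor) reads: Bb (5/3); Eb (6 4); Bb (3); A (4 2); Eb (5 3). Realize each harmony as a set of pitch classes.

Bb, D, F | Eb, A, C | Bb, D, F | A, Bb, D, F | Eb, G, Bb

Bb (5/3): Bb, D, F.
Eb (6/4): Eb, A, C.
Bb (5/3): Bb, D, F.
A (6/4/2): A, Bb, D, F.
Eb (5/3): Eb, G, Bb.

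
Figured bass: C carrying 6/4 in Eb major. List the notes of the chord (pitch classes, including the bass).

C, F, Ab

A fourth above C in this key is F.
A sixth above C in this key is Ab.
Together with the bass C, this spells F minor in second inversion.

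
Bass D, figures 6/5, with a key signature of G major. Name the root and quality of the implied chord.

B minor seventh

The figures 6/5 indicate a seventh chord in first inversion.
In first inversion the root lies a sixth above the bass: a sixth above D in G major is B.
The chord tones are D, F#, A, B, giving B minor seventh.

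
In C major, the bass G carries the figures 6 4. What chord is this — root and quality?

C major

The figures 6 4 indicate a triad in second inversion.
In second inversion the root lies a fourth above the bass: a fourth above G in C major is C.
The chord tones are G, C, E, giving C major.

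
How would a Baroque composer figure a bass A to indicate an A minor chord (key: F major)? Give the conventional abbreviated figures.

no figures

A is the root of A minor, so the chord is in root position.
A triad in root position is figured 5/3, conventionally abbreviated (no figures — root-position triad).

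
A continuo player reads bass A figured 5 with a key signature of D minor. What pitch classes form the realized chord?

A, C, E

The written figures 5 are shorthand for 5/3: the 3 is implied.
A third above A in this key is C.
A fifth above A in this key is E.
Together with the bass A, this spells A minor in root position.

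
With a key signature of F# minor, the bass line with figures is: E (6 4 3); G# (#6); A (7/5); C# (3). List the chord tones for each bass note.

E (6/4/3): E, G#, A, C#.
G# (#6/3): G#, B, E#.
A (7/5/3): A, C#, E, G#.
C# (5/3): C#, E, G#.

E, G#, A, C# | G#, B, E# | A, C#, E, G# | C#, E, G#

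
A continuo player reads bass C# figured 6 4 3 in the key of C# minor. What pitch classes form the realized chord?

A third above C# in this key is E.
A fourth above C# in this key is F#.
A sixth above C# in this key is A.
Together with the bass C#, this spells F# minor seventh in second inversion.

C#, E, F#, A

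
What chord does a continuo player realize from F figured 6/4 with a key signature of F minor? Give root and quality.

Bb minor

The figures 6/4 indicate a triad in second inversion.
In second inversion the root lies a fourth above the bass: a fourth above F in F minor is Bb.
The chord tones are F, Bb, Db, giving Bb minor.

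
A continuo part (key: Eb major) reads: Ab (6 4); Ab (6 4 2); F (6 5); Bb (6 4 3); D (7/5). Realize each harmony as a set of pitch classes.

Ab, D, F | Ab, Bb, D, F | F, Ab, C, D | Bb, D, Eb, G | D, F, Ab, C

Ab (6/4): Ab, D, F.
Ab (6/4/2): Ab, Bb, D, F.
F (6/5/3): F, Ab, C, D.
Bb (6/4/3): Bb, D, Eb, G.
D (7/5/3): D, F, Ab, C.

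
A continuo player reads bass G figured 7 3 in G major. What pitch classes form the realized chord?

G, B, D, F#

The written figures 7 3 are shorthand for 7/5/3: the 5 is implied.
A third above G in this key is B.
A fifth above G in this key is D.
A seventh above G in this key is F#.
Together with the bass G, this spells G major seventh in root position.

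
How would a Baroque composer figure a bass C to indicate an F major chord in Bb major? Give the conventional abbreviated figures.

6/4

C is the fifth of F major, so the chord is in second inversion.
A triad in second inversion is figured 6/4, conventionally abbreviated 6/4.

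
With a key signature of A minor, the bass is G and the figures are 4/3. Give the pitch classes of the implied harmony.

G, B, C, E

The written figures 4/3 are shorthand for 6/4/3: the 6 is implied.
A third above G in this key is B.
A fourth above G in this key is C.
A sixth above G in this key is E.
Together with the bass G, this spells C major seventh in second inversion.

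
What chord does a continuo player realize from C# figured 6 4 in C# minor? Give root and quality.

F# minor

The figures 6 4 indicate a triad in second inversion.
In second inversion the root lies a fourth above the bass: a fourth above C# in C# minor is F#.
The chord tones are C#, F#, A, giving F# minor.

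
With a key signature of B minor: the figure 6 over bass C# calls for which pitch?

Counting 5 letter steps above C# lands on A; in B minor, that letter is A.

A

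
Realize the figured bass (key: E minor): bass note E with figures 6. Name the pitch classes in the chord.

The written figures 6 are shorthand for 6/3: the 3 is implied.
A third above E in this key is G.
A sixth above E in this key is C.
Together with the bass E, this spells C major in first inversion.

E, G, C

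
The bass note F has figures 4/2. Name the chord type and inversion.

seventh chord, third inversion

4/2 is shorthand for 6/4/2.
Intervals of 6/4/2 above the bass form a seventh chord; the bass is the seventh, so this is third inversion.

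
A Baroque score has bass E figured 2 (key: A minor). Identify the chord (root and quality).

F major seventh

The figures 2 indicate a seventh chord in third inversion.
In third inversion the root lies a second above the bass: a second above E in A minor is F.
The chord tones are E, F, A, C, giving F major seventh.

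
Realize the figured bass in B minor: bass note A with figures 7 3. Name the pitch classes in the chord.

A, C#, E, G

The written figures 7 3 are shorthand for 7/5/3: the 5 is implied.
A third above A in this key is C#.
A fifth above A in this key is E.
A seventh above A in this key is G.
Together with the bass A, this spells A dominant seventh in root position.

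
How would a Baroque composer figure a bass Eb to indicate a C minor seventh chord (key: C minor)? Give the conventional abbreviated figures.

Eb is the third of C minor seventh, so the chord is in first inversion.
A seventh chord in first inversion is figured 6/5/3, conventionally abbreviated 6/5.

6/5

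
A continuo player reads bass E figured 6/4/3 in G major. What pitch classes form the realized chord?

E, G, A, C

A third above E in this key is G.
A fourth above E in this key is A.
A sixth above E in this key is C.
Together with the bass E, this spells A minor seventh in second inversion.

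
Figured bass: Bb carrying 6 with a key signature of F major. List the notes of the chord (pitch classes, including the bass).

The written figures 6 are shorthand for 6/3: the 3 is implied.
A third above Bb in this key is D.
A sixth above Bb in this key is G.
Together with the bass Bb, this spells G minor in first inversion.

Bb, D, G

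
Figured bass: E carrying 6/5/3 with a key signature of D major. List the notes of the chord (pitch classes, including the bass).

E, G, B, C#

A third above E in this key is G.
A fifth above E in this key is B.
A sixth above E in this key is C#.
Together with the bass E, this spells C# half-diminished seventh in first inversion.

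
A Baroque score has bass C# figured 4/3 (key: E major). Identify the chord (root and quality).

The figures 4/3 indicate a seventh chord in second inversion.
In second inversion the root lies a fourth above the bass: a fourth above C# in E major is F#.
The chord tones are C#, E, F#, A, giving F# minor seventh.

F# minor seventh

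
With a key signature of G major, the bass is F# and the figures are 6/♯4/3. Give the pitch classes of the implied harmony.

F#, A, B#, D

A third above F# in this key is A.
A fourth above F# in this key is B, raised to B# by the sharp.
A sixth above F# in this key is D.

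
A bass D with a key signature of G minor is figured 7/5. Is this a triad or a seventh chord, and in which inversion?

seventh chord, root position

7/5 is shorthand for 7/5/3.
Intervals of 7/5/3 above the bass form a seventh chord; the bass is the root, so this is root position.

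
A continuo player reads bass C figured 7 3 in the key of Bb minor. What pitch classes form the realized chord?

The written figures 7 3 are shorthand for 7/5/3: the 5 is implied.
A third above C in this key is Eb.
A fifth above C in this key is Gb.
A seventh above C in this key is Bb.
Together with the bass C, this spells C half-diminished seventh in root position.

C, Eb, Gb, Bb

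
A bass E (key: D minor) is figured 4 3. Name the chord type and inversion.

4 3 is shorthand for 6/4/3.
Intervals of 6/4/3 above the bass form a seventh chord; the bass is the fifth, so this is second inversion.

seventh chord, second inversion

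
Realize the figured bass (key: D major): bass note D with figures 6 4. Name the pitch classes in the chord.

D, G, B

A fourth above D in this key is G.
A sixth above D in this key is B.
Together with the bass D, this spells G major in second inversion.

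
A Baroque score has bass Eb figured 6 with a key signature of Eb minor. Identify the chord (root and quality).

Cb major

The figures 6 indicate a triad in first inversion.
In first inversion the root lies a sixth above the bass: a sixth above Eb in Eb minor is Cb.
The chord tones are Eb, Gb, Cb, giving Cb major.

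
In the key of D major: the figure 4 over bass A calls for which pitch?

Counting 3 letter steps above A lands on D; in D major, that letter is D.

D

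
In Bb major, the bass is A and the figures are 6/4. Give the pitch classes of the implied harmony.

A, D, F

A fourth above A in this key is D.
A sixth above A in this key is F.
Together with the bass A, this spells D minor in second inversion.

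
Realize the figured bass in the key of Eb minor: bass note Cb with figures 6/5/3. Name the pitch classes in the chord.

A third above Cb in this key is Eb.
A fifth above Cb in this key is Gb.
A sixth above Cb in this key is Ab.
Together with the bass Cb, this spells Ab minor seventh in first inversion.

Cb, Eb, Gb, Ab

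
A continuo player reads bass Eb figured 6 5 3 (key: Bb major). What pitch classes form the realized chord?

Eb, G, Bb, C

A third above Eb in this key is G.
A fifth above Eb in this key is Bb.
A sixth above Eb in this key is C.
Together with the bass Eb, this spells C minor seventh in first inversion.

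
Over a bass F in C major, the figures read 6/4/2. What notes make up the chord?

F, G, B, D

A second above F in this key is G.
A fourth above F in this key is B.
A sixth above F in this key is D.
Together with the bass F, this spells G dominant seventh in third inversion.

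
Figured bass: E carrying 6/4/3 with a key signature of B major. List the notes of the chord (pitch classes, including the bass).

E, G#, A#, C#

A third above E in this key is G#.
A fourth above E in this key is A#.
A sixth above E in this key is C#.
Together with the bass E, this spells A# half-diminished seventh in second inversion.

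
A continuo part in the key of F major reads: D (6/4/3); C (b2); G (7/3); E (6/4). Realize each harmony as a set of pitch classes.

D (6/4/3): D, F, G, Bb.
C (6/4/b2): C, Db, F, A.
G (7/5/3): G, Bb, D, F.
E (6/4): E, A, C.

D, F, G, Bb | C, Db, F, A | G, Bb, D, F | E, A, C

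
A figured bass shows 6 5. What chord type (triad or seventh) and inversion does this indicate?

seventh chord, first inversion

6 5 is shorthand for 6/5/3.
Intervals of 6/5/3 above the bass form a seventh chord; the bass is the third, so this is first inversion.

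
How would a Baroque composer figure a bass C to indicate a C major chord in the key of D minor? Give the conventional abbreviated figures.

no figures

C is the root of C major, so the chord is in root position.
A triad in root position is figured 5/3, conventionally abbreviated (no figures — root-position triad).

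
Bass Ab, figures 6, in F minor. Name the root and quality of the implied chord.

F minor

The figures 6 indicate a triad in first inversion.
In first inversion the root lies a sixth above the bass: a sixth above Ab in F minor is F.
The chord tones are Ab, C, F, giving F minor.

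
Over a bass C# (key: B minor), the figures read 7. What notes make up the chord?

The written figures 7 are shorthand for 7/5/3: the 5/3 are implied.
A third above C# in this key is E.
A fifth above C# in this key is G.
A seventh above C# in this key is B.
Together with the bass C#, this spells C# half-diminished seventh in root position.

C#, E, G, B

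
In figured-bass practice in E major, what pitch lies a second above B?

C#

Counting 1 letter step above B lands on C; in E major, that letter is C#.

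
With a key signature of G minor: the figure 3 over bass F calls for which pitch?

A

Counting 2 letter steps above F lands on A; in G minor, that letter is A.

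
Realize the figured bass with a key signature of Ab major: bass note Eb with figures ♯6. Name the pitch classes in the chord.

The written figures ♯6 are shorthand for 6/3: the 3 is implied.
A third above Eb in this key is G.
A sixth above Eb in this key is C, raised to C# by the sharp.

Eb, G, C#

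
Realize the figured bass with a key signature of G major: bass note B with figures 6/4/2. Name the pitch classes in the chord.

B, C, E, G

A second above B in this key is C.
A fourth above B in this key is E.
A sixth above B in this key is G.
Together with the bass B, this spells C major seventh in third inversion.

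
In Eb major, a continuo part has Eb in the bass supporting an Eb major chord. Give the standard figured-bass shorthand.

no figures

Eb is the root of Eb major, so the chord is in root position.
A triad in root position is figured 5/3, conventionally abbreviated (no figures — root-position triad).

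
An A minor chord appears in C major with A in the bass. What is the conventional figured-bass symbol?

no figures

A is the root of A minor, so the chord is in root position.
A triad in root position is figured 5/3, conventionally abbreviated (no figures — root-position triad).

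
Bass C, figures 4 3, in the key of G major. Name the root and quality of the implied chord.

The figures 4 3 indicate a seventh chord in second inversion.
In second inversion the root lies a fourth above the bass: a fourth above C in G major is F#.
The chord tones are C, E, F#, A, giving F# half-diminished seventh.

F# half-diminished seventh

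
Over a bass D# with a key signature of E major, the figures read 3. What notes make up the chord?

D#, F#, A

The written figures 3 are shorthand for 5/3: the 5 is implied.
A third above D# in this key is F#.
A fifth above D# in this key is A.
Together with the bass D#, this spells D# diminished in root position.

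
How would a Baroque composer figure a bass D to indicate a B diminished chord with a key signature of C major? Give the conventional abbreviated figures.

6

D is the third of B diminished, so the chord is in first inversion.
A triad in first inversion is figured 6/3, conventionally abbreviated 6.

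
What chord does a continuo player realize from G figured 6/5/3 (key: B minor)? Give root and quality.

The figures 6/5/3 indicate a seventh chord in first inversion.
In first inversion the root lies a sixth above the bass: a sixth above G in B minor is E.
The chord tones are G, B, D, E, giving E minor seventh.

E minor seventh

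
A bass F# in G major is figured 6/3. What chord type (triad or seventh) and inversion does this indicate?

Intervals of 6/3 above the bass form a triad; the bass is the third, so this is first inversion.

triad, first inversion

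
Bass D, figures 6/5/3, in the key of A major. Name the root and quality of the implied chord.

The figures 6/5/3 indicate a seventh chord in first inversion.
In first inversion the root lies a sixth above the bass: a sixth above D in A major is B.
The chord tones are D, F#, A, B, giving B minor seventh.

B minor seventh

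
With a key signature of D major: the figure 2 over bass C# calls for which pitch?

Counting 1 letter step above C# lands on D; in D major, that letter is D.

D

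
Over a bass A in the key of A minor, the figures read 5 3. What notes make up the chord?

A third above A in this key is C.
A fifth above A in this key is E.
Together with the bass A, this spells A minor in root position.

A, C, E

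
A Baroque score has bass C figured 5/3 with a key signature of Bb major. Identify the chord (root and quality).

The figures 5/3 indicate a triad in root position.
In root position the bass is the root, so the root is C.
The chord tones are C, Eb, G, giving C minor.

C minor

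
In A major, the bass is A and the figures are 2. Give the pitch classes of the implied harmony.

A, B, D, F#

The written figures 2 are shorthand for 6/4/2: the 6/4 are implied.
A second above A in this key is B.
A fourth above A in this key is D.
A sixth above A in this key is F#.
Together with the bass A, this spells B minor seventh in third inversion.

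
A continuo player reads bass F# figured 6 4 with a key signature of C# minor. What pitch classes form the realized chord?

A fourth above F# in this key is B.
A sixth above F# in this key is D#.
Together with the bass F#, this spells B major in second inversion.

F#, B, D#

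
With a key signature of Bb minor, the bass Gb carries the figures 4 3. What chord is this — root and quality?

C half-diminished seventh

The figures 4 3 indicate a seventh chord in second inversion.
In second inversion the root lies a fourth above the bass: a fourth above Gb in Bb minor is C.
The chord tones are Gb, Bb, C, Eb, giving C half-diminished seventh.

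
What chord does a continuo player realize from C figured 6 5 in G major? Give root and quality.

A minor seventh

The figures 6 5 indicate a seventh chord in first inversion.
In first inversion the root lies a sixth above the bass: a sixth above C in G major is A.
The chord tones are C, E, G, A, giving A minor seventh.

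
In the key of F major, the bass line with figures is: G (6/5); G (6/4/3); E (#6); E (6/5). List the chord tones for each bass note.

G (6/5/3): G, Bb, D, E.
G (6/4/3): G, Bb, C, E.
E (#6/3): E, G, C#.
E (6/5/3): E, G, Bb, C.

G, Bb, D, E | G, Bb, C, E | E, G, C# | E, G, Bb, C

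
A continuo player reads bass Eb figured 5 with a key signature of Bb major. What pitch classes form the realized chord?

The written figures 5 are shorthand for 5/3: the 3 is implied.
A third above Eb in this key is G.
A fifth above Eb in this key is Bb.
Together with the bass Eb, this spells Eb major in root position.

Eb, G, Bb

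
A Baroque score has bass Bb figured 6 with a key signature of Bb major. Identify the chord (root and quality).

G minor

The figures 6 indicate a triad in first inversion.
In first inversion the root lies a sixth above the bass: a sixth above Bb in Bb major is G.
The chord tones are Bb, D, G, giving G minor.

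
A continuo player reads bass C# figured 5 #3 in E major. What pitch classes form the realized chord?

C#, E#, G#

A third above C# in this key is E, raised to E# by the sharp.
A fifth above C# in this key is G#.
Together with the bass C#, this spells C# major in root position.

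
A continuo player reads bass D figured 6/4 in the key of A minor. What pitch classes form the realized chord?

D, G, B

A fourth above D in this key is G.
A sixth above D in this key is B.
Together with the bass D, this spells G major in second inversion.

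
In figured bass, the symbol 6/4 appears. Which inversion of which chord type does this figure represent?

Intervals of 6/4 above the bass form a triad; the bass is the fifth, so this is second inversion.

triad, second inversion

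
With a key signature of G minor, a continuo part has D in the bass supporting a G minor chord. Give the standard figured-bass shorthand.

D is the fifth of G minor, so the chord is in second inversion.
A triad in second inversion is figured 6/4, conventionally abbreviated 6/4.

6/4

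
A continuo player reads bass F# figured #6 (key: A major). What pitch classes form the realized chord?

F#, A, D#

The written figures #6 are shorthand for 6/3: the 3 is implied.
A third above F# in this key is A.
A sixth above F# in this key is D, raised to D# by the sharp.
Together with the bass F#, this spells D# diminished in first inversion.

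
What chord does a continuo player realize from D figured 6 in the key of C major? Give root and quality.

B diminished

The figures 6 indicate a triad in first inversion.
In first inversion the root lies a sixth above the bass: a sixth above D in C major is B.
The chord tones are D, F, B, giving B diminished.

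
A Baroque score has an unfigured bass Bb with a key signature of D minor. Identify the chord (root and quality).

An unfigured bass indicates a triad in root position.
In root position the bass is the root, so the root is Bb.
The chord tones are Bb, D, F, giving Bb major.

Bb major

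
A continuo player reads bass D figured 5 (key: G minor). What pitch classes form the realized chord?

The written figures 5 are shorthand for 5/3: the 3 is implied.
A third above D in this key is F.
A fifth above D in this key is A.
Together with the bass D, this spells D minor in root position.

D, F, A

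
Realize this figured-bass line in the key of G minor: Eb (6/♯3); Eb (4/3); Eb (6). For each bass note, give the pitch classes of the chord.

Eb (6/#3): Eb, G#, C.
Eb (6/4/3): Eb, G, A, C.
Eb (6/3): Eb, G, C.

Eb, G#, C | Eb, G, A, C | Eb, G, C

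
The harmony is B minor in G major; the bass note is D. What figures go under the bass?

D is the third of B minor, so the chord is in first inversion.
A triad in first inversion is figured 6/3, conventionally abbreviated 6.

6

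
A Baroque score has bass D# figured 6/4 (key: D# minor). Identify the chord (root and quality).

The figures 6/4 indicate a triad in second inversion.
In second inversion the root lies a fourth above the bass: a fourth above D# in D# minor is G#.
The chord tones are D#, G#, B, giving G# minor.

G# minor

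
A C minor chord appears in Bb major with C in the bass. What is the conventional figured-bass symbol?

no figures

C is the root of C minor, so the chord is in root position.
A triad in root position is figured 5/3, conventionally abbreviated (no figures — root-position triad).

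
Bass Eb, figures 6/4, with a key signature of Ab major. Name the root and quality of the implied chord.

Ab major

The figures 6/4 indicate a triad in second inversion.
In second inversion the root lies a fourth above the bass: a fourth above Eb in Ab major is Ab.
The chord tones are Eb, Ab, C, giving Ab major.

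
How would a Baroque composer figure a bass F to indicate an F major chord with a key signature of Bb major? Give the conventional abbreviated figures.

F is the root of F major, so the chord is in root position.
A triad in root position is figured 5/3, conventionally abbreviated (no figures — root-position triad).

no figures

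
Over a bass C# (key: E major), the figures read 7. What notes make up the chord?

The written figures 7 are shorthand for 7/5/3: the 5/3 are implied.
A third above C# in this key is E.
A fifth above C# in this key is G#.
A seventh above C# in this key is B.
Together with the bass C#, this spells C# minor seventh in root position.

C#, E, G#, B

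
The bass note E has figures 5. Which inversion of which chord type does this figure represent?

triad, root position

5 is shorthand for 5/3.
Intervals of 5/3 above the bass form a triad; the bass is the root, so this is root position.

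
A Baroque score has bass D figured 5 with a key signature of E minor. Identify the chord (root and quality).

The figures 5 indicate a triad in root position.
In root position the bass is the root, so the root is D.
The chord tones are D, F#, A, giving D major.

D major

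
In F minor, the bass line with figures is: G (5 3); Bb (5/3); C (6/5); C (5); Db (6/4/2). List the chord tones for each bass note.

G, Bb, Db | Bb, Db, F | C, Eb, G, Ab | C, Eb, G | Db, Eb, G, Bb

G (5/3): G, Bb, Db.
Bb (5/3): Bb, Db, F.
C (6/5/3): C, Eb, G, Ab.
C (5/3): C, Eb, G.
Db (6/4/2): Db, Eb, G, Bb.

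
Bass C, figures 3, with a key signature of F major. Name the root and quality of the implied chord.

The figures 3 indicate a triad in root position.
In root position the bass is the root, so the root is C.
The chord tones are C, E, G, giving C major.

C major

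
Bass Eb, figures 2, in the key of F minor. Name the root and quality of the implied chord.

The figures 2 indicate a seventh chord in third inversion.
In third inversion the root lies a second above the bass: a second above Eb in F minor is F.
The chord tones are Eb, F, Ab, C, giving F minor seventh.

F minor seventh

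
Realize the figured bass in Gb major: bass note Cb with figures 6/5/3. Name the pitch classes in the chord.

Cb, Eb, Gb, Ab

A third above Cb in this key is Eb.
A fifth above Cb in this key is Gb.
A sixth above Cb in this key is Ab.
Together with the bass Cb, this spells Ab minor seventh in first inversion.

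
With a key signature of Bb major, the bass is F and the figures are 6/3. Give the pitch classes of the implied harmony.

F, A, D

A third above F in this key is A.
A sixth above F in this key is D.
Together with the bass F, this spells D minor in first inversion.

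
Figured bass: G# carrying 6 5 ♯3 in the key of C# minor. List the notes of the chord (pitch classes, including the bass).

A third above G# in this key is B, raised to B# by the sharp.
A fifth above G# in this key is D#.
A sixth above G# in this key is E.
Together with the bass G#, this spells E augmented major seventh in first inversion.

G#, B#, D#, E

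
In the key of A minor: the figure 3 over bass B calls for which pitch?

D

Counting 2 letter steps above B lands on D; in A minor, that letter is D.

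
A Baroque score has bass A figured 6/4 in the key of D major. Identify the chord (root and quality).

The figures 6/4 indicate a triad in second inversion.
In second inversion the root lies a fourth above the bass: a fourth above A in D major is D.
The chord tones are A, D, F#, giving D major.

D major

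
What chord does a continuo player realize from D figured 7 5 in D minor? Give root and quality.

D minor seventh

The figures 7 5 indicate a seventh chord in root position.
In root position the bass is the root, so the root is D.
The chord tones are D, F, A, C, giving D minor seventh.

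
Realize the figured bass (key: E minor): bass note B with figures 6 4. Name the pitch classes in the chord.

B, E, G

A fourth above B in this key is E.
A sixth above B in this key is G.
Together with the bass B, this spells E minor in second inversion.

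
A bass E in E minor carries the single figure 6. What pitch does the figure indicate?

Counting 5 letter steps above E lands on C; in E minor, that letter is C.

C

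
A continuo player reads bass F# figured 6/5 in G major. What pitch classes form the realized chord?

The written figures 6/5 are shorthand for 6/5/3: the 3 is implied.
A third above F# in this key is A.
A fifth above F# in this key is C.
A sixth above F# in this key is D.
Together with the bass F#, this spells D dominant seventh in first inversion.

F#, A, C, D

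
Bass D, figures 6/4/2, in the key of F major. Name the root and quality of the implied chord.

E half-diminished seventh

The figures 6/4/2 indicate a seventh chord in third inversion.
In third inversion the root lies a second above the bass: a second above D in F major is E.
The chord tones are D, E, G, Bb, giving E half-diminished seventh.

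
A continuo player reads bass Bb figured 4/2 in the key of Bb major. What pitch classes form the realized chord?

Bb, C, Eb, G

The written figures 4/2 are shorthand for 6/4/2: the 6 is implied.
A second above Bb in this key is C.
A fourth above Bb in this key is Eb.
A sixth above Bb in this key is G.
Together with the bass Bb, this spells C minor seventh in third inversion.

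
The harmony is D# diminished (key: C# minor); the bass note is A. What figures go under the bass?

6/4

A is the fifth of D# diminished, so the chord is in second inversion.
A triad in second inversion is figured 6/4, conventionally abbreviated 6/4.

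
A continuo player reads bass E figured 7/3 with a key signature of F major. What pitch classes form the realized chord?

The written figures 7/3 are shorthand for 7/5/3: the 5 is implied.
A third above E in this key is G.
A fifth above E in this key is Bb.
A seventh above E in this key is D.
Together with the bass E, this spells E half-diminished seventh in root position.

E, G, Bb, D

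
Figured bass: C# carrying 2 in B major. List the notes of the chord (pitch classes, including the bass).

The written figures 2 are shorthand for 6/4/2: the 6/4 are implied.
A second above C# in this key is D#.
A fourth above C# in this key is F#.
A sixth above C# in this key is A#.
Together with the bass C#, this spells D# minor seventh in third inversion.

C#, D#, F#, A#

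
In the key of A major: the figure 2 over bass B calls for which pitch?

Counting 1 letter step above B lands on C; in A major, that letter is C#.

C#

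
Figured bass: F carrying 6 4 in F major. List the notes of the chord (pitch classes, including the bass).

A fourth above F in this key is Bb.
A sixth above F in this key is D.
Together with the bass F, this spells Bb major in second inversion.

F, Bb, D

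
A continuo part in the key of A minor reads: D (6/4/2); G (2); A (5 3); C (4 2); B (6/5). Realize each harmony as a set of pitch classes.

D (6/4/2): D, E, G, B.
G (6/4/2): G, A, C, E.
A (5/3): A, C, E.
C (6/4/2): C, D, F, A.
B (6/5/3): B, D, F, G.

D, E, G, B | G, A, C, E | A, C, E | C, D, F, A | B, D, F, G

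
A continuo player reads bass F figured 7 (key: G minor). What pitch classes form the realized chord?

The written figures 7 are shorthand for 7/5/3: the 5/3 are implied.
A third above F in this key is A.
A fifth above F in this key is C.
A seventh above F in this key is Eb.
Together with the bass F, this spells F dominant seventh in root position.

F, A, C, Eb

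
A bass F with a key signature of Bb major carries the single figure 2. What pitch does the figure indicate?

G

Counting 1 letter step above F lands on G; in Bb major, that letter is G.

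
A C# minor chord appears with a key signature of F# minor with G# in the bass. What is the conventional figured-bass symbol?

G# is the fifth of C# minor, so the chord is in second inversion.
A triad in second inversion is figured 6/4, conventionally abbreviated 6/4.

6/4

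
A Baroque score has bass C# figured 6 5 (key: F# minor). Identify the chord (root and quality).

A major seventh

The figures 6 5 indicate a seventh chord in first inversion.
In first inversion the root lies a sixth above the bass: a sixth above C# in F# minor is A.
The chord tones are C#, E, G#, A, giving A major seventh.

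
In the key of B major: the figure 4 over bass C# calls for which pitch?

Counting 3 letter steps above C# lands on F; in B major, that letter is F#.

F#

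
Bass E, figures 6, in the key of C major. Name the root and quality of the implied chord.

C major

The figures 6 indicate a triad in first inversion.
In first inversion the root lies a sixth above the bass: a sixth above E in C major is C.
The chord tones are E, G, C, giving C major.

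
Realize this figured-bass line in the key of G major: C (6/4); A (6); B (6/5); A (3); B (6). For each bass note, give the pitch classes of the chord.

C, F#, A | A, C, F# | B, D, F#, G | A, C, E | B, D, G

C (6/4): C, F#, A.
A (6/3): A, C, F#.
B (6/5/3): B, D, F#, G.
A (5/3): A, C, E.
B (6/3): B, D, G.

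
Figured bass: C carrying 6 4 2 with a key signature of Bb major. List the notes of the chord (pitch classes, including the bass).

A second above C in this key is D.
A fourth above C in this key is F.
A sixth above C in this key is A.
Together with the bass C, this spells D minor seventh in third inversion.

C, D, F, A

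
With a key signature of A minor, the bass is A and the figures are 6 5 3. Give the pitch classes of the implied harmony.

A, C, E, F

A third above A in this key is C.
A fifth above A in this key is E.
A sixth above A in this key is F.
Together with the bass A, this spells F major seventh in first inversion.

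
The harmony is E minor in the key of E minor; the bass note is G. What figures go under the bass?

6

G is the third of E minor, so the chord is in first inversion.
A triad in first inversion is figured 6/3, conventionally abbreviated 6.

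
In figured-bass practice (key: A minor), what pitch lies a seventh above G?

F

Counting 6 letter steps above G lands on F; in A minor, that letter is F.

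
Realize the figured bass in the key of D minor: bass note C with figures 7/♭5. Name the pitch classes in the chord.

The written figures 7/♭5 are shorthand for 7/5/3: the 3 is implied.
A third above C in this key is E.
A fifth above C in this key is G, lowered to Gb by the flat.
A seventh above C in this key is Bb.

C, E, Gb, Bb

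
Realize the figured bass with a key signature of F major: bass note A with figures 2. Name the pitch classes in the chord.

The written figures 2 are shorthand for 6/4/2: the 6/4 are implied.
A second above A in this key is Bb.
A fourth above A in this key is D.
A sixth above A in this key is F.
Together with the bass A, this spells Bb major seventh in third inversion.

A, Bb, D, F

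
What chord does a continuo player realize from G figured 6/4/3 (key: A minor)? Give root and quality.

The figures 6/4/3 indicate a seventh chord in second inversion.
In second inversion the root lies a fourth above the bass: a fourth above G in A minor is C.
The chord tones are G, B, C, E, giving C major seventh.

C major seventh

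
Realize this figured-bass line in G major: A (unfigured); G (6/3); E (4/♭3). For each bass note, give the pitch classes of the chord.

A, C, E | G, B, E | E, Gb, A, C

A (5/3): A, C, E.
G (6/3): G, B, E.
E (6/4/b3): E, Gb, A, C.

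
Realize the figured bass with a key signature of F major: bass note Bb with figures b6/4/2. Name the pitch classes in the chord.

Bb, C, E, Gb

A second above Bb in this key is C.
A fourth above Bb in this key is E.
A sixth above Bb in this key is G, lowered to Gb by the flat.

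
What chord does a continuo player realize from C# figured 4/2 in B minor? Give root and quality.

D major seventh

The figures 4/2 indicate a seventh chord in third inversion.
In third inversion the root lies a second above the bass: a second above C# in B minor is D.
The chord tones are C#, D, F#, A, giving D major seventh.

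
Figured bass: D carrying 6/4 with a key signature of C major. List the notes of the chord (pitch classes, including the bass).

D, G, B

A fourth above D in this key is G.
A sixth above D in this key is B.
Together with the bass D, this spells G major in second inversion.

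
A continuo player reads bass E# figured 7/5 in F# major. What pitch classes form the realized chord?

The written figures 7/5 are shorthand for 7/5/3: the 3 is implied.
A third above E# in this key is G#.
A fifth above E# in this key is B.
A seventh above E# in this key is D#.
Together with the bass E#, this spells E# half-diminished seventh in root position.

E#, G#, B, D#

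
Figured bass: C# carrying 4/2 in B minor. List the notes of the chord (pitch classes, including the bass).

C#, D, F#, A

The written figures 4/2 are shorthand for 6/4/2: the 6 is implied.
A second above C# in this key is D.
A fourth above C# in this key is F#.
A sixth above C# in this key is A.
Together with the bass C#, this spells D major seventh in third inversion.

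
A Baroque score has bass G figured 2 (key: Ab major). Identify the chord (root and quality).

The figures 2 indicate a seventh chord in third inversion.
In third inversion the root lies a second above the bass: a second above G in Ab major is Ab.
The chord tones are G, Ab, C, Eb, giving Ab major seventh.

Ab major seventh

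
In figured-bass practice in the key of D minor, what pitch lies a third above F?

Counting 2 letter steps above F lands on A; in D minor, that letter is A.

A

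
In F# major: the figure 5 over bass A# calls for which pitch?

E#

Counting 4 letter steps above A# lands on E; in F# major, that letter is E#.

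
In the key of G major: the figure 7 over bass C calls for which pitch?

Counting 6 letter steps above C lands on B; in G major, that letter is B.

B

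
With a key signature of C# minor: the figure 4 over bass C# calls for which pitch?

Counting 3 letter steps above C# lands on F; in C# minor, that letter is F#.

F#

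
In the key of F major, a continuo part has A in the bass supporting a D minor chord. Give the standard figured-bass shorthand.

A is the fifth of D minor, so the chord is in second inversion.
A triad in second inversion is figured 6/4, conventionally abbreviated 6/4.

6/4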